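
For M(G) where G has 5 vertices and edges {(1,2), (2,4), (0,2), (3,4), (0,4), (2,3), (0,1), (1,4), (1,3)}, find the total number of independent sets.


An independent set in a graphic matroid is an acyclic edge subset.
G has 5 vertices and 9 edges.
Enumerate all 2^9 = 512 subsets, checking for acyclicity.
Total independent sets = 198.

198


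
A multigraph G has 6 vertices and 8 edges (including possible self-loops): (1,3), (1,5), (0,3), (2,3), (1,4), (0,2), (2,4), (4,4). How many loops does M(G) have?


In a graphic matroid, a loop is a self-loop edge (u,u) with rank 0.
Examining all 8 edges for self-loops...
Self-loops found: (4,4)
Number of loops = 1.

1


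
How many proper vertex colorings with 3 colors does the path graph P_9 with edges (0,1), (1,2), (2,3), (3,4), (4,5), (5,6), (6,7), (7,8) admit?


P(P_9, k) = k * (k-1)^(8).
P(3) = 3 * 2^8 = 3 * 256 = 768.

768


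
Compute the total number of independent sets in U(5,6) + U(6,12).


For a direct sum, |I(M1+M2)| = |I(M1)| * |I(M2)|.
|I(U(5,6))| = sum C(6,k) for k=0..5 = 63.
|I(U(6,12))| = sum C(12,k) for k=0..6 = 2510.
Total = 63 * 2510 = 158130.

158130


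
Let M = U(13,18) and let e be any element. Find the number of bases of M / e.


Contracting e from U(13,18) gives U(12,17).
Bases of U(12,17) = (17 choose 12) = 6188.

6188


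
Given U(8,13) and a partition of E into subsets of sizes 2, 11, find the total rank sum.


r(Ai) = min(|Ai|, 8) for each part.
Sum = min(2,8) + min(11,8)
    = 2 + 8
    = 10.

10


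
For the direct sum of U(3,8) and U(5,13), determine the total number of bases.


Bases of a direct sum M1 + M2: |B| = |B(M1)| * |B(M2)|.
|B(U(3,8))| = C(8,3) = 56.
|B(U(5,13))| = C(13,5) = 1287.
Total bases = 56 * 1287 = 72072.

72072


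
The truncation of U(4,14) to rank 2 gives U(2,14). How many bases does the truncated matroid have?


Truncating U(4,14) to rank 2 gives U(2,14).
Bases of U(2,14) are all 2-element subsets of 14 elements.
Number of bases = (14 choose 2) = 91.

91


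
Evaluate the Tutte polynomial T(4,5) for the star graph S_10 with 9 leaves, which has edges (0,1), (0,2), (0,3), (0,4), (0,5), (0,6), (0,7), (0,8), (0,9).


A star on 10 vertices is a tree with 9 edges.
T(x,y) = x^(9) for any tree.
T(4,5) = 4^9 = 262144.

262144


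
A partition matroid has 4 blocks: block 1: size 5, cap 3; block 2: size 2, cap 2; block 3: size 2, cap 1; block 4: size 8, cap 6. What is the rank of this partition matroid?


Rank of a partition matroid = sum of min(|Si|, ci) for each block.
= min(5,3) + min(2,2) + min(2,1) + min(8,6)
= 3 + 2 + 1 + 6
= 12.

12


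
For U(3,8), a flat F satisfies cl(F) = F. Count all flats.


Flats of U(3,8): every subset of size < 3 is a flat, plus E itself.
Count = (8 choose 0) + (8 choose 1) + (8 choose 2) + 1
     = 1 + 8 + 28 + 1
     = 38.

38


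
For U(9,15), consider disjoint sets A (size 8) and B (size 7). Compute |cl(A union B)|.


|A union B| = 8 + 7 = 15 (disjoint).
In U(9,15), cl(S) = S if |S| < 9, else cl(S) = E.
Since 15 >= 9, cl(A union B) = E.
|cl(A union B)| = 15.

15


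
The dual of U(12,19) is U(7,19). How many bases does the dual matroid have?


The dual of U(r,n) is U(n-r, n) = U(7,19).
Bases of U(7,19) are all (7)-element subsets.
|B(M*)| = C(19,7) = 50388.

50388


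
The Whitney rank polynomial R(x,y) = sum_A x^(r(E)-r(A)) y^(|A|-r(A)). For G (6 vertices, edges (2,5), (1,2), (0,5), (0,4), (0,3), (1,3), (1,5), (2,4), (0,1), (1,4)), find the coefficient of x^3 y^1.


R(x,y) = sum over A in 2^E of x^(r(E)-r(A)) * y^(|A|-r(A)).
G has 6 vertices, 10 edges. r(E) = 5.
Enumerate all 2^10 = 1024 subsets.
Count subsets with r(E)-r(A)=3 and |A|-r(A)=1: 5.

5


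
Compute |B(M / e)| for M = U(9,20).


Contracting e from U(9,20) gives U(8,19).
Bases of U(8,19) = C(19,8) = 75582.

75582


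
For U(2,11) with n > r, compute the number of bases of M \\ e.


Deleting e from U(2,11) gives U(2,10) since n > r.
Bases of U(2,10) = C(10,2) = 10! / (2! * 8!) = 45.

45


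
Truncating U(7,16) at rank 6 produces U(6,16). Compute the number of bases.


Truncating U(7,16) to rank 6 gives U(6,16).
Bases of U(6,16) are all 6-element subsets of 16 elements.
Number of bases = C(16,6) = 8008.

8008


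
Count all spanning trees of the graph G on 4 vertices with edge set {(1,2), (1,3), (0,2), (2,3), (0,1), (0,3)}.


By Kirchhoff's matrix tree theorem, the number of spanning trees equals
the determinant of any cofactor of the Laplacian matrix L.
G has 4 vertices and 6 edges.
Computing the (3 x 3) cofactor determinant gives 16.

16


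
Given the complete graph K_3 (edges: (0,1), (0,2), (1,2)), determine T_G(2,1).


T(K_3; x,y) = x^2 + x + y.
T(2,1) = 4 + 2 + 1 = 7.

7


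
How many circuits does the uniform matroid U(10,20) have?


In U(10,20), circuits are the (11)-element subsets.
Any set of 11 elements is dependent, and removing any one element gives
an independent set of size 10, so it is a minimal dependent set.
Number of circuits = C(20,11) = 20! / (11! * 9!) = 167960.

167960


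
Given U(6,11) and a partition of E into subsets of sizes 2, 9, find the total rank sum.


r(Ai) = min(|Ai|, 6) for each part.
Sum = min(2,6) + min(9,6)
    = 2 + 6
    = 8.

8


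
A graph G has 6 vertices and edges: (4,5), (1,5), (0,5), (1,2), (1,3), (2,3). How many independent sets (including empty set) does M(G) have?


An independent set in a graphic matroid is an acyclic edge subset.
G has 6 vertices and 6 edges.
Enumerate all 2^6 = 64 subsets, checking for acyclicity.
Total independent sets = 56.

56


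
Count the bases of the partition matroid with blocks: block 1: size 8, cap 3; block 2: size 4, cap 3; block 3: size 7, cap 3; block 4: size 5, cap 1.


A basis picks exactly ci elements from block i.
Number of bases = product of C(|Si|, ci).
= C(8,3) * C(4,3) * C(7,3) * C(5,1)
= 56 * 4 * 35 * 5
= 39200.

39200


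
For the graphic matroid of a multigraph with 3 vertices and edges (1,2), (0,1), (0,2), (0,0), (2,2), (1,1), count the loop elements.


In a graphic matroid, a loop is a self-loop edge (u,u) with rank 0.
Examining all 6 edges for self-loops...
Self-loops found: (0,0), (2,2), (1,1)
Number of loops = 3.

3


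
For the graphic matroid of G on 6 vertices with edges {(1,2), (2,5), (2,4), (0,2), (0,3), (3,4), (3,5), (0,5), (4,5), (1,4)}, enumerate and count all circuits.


A circuit in a graphic matroid = edge set of a simple cycle.
G has 6 vertices and 10 edges.
Enumerating all minimal edge subsets forming cycles...
Total circuits found: 21.

21


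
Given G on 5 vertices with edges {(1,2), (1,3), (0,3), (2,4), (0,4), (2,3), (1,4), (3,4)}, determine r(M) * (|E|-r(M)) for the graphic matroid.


r(M) = |V| - c = 5 - 1 = 4.
nullity = |E| - r(M) = 8 - 4 = 4.
Product = 4 * 4 = 16.

16


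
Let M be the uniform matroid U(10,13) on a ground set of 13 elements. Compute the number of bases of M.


Bases of U(10,13) are all 10-element subsets of the 13-element ground set.
Number of bases = C(13,10).
C(13,10) = 286.

286


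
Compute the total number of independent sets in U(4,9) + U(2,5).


For a direct sum, |I(M1+M2)| = |I(M1)| * |I(M2)|.
|I(U(4,9))| = sum C(9,k) for k=0..4 = 256.
|I(U(2,5))| = sum C(5,k) for k=0..2 = 16.
Total = 256 * 16 = 4096.

4096


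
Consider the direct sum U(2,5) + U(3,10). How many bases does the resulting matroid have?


Bases of a direct sum M1 + M2: |B| = |B(M1)| * |B(M2)|.
|B(U(2,5))| = C(5,2) = 10.
|B(U(3,10))| = C(10,3) = 120.
Total bases = 10 * 120 = 1200.

1200


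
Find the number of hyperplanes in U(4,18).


Hyperplanes of U(4,18) are flats of rank 3.
In a uniform matroid, these are exactly the (3)-element subsets.
Count = C(18,3) = (18 * 17 * 16) / (1 * 2 * 3) = 816.

816


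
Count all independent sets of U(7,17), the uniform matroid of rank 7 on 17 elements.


Independent sets of U(7,17) are all subsets of size <= 7.
Count = C(17,0) + C(17,1) + C(17,2) + C(17,3) + C(17,4) + C(17,5) + C(17,6) + C(17,7)
     = 1 + 17 + 136 + 680 + 2380 + 6188 + 12376 + 19448
     = 41226.

41226


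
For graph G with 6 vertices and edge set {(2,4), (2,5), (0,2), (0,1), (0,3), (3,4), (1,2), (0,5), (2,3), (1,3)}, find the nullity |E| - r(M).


Cycle rank (nullity) = |E| - r(M) = |E| - (|V| - c).
|E| = 10, |V| = 6, c = 1.
Nullity = 10 - (6 - 1) = 10 - 5 = 5.

5


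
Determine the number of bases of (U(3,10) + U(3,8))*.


(M1+M2)* = M1* + M2*.
M1* = U(7,10), bases: C(10,7) = 120.
M2* = U(5,8), bases: C(8,5) = 56.
|B(M*)| = 120 * 56 = 6720.

6720


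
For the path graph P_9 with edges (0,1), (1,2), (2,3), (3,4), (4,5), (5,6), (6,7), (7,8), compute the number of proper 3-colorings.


P(P_9, k) = k * (k-1)^(8).
P(3) = 3 * 2^8 = 3 * 256 = 768.

768


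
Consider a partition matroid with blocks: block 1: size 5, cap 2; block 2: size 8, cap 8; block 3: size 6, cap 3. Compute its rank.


Rank of a partition matroid = sum of min(|Si|, ci) for each block.
= min(5,2) + min(8,8) + min(6,3)
= 2 + 8 + 3
= 13.

13


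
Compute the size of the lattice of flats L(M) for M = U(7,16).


Flats of U(7,16): every subset of size < 7 is a flat, plus E itself.
Count = (16 choose 0) + (16 choose 1) + (16 choose 2) + (16 choose 3) + (16 choose 4) + (16 choose 5) + (16 choose 6) + 1
     = 1 + 16 + 120 + 560 + 1820 + 4368 + 8008 + 1
     = 14894.

14894


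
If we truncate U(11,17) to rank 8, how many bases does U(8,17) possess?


Truncating U(11,17) to rank 8 gives U(8,17).
Bases of U(8,17) are all 8-element subsets of 17 elements.
Number of bases = (17 choose 8) = 24310.

24310


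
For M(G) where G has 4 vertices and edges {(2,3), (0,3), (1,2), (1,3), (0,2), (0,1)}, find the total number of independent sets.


An independent set in a graphic matroid is an acyclic edge subset.
G has 4 vertices and 6 edges.
Enumerate all 2^6 = 64 subsets, checking for acyclicity.
Total independent sets = 38.

38


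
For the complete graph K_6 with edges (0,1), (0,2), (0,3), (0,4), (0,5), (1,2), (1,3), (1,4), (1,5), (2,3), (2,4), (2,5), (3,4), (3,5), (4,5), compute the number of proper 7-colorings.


P(K_6, k) = k(k-1)(k-2)...(k-5).
P(7) = (7) * (6) * (5) * (4) * (3) * (2) = 5040.

5040


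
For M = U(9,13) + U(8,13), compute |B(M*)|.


(M1+M2)* = M1* + M2*.
M1* = U(4,13), bases: C(13,4) = 715.
M2* = U(5,13), bases: C(13,5) = 1287.
|B(M*)| = 715 * 1287 = 920205.

920205


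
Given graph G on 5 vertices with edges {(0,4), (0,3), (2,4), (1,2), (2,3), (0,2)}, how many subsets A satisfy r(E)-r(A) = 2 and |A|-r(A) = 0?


R(x,y) = sum over A in 2^E of x^(r(E)-r(A)) * y^(|A|-r(A)).
G has 5 vertices, 6 edges. r(E) = 4.
Enumerate all 2^6 = 64 subsets.
Count subsets with r(E)-r(A)=2 and |A|-r(A)=0: 15.

15


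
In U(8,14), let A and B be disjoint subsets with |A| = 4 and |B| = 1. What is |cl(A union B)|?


|A union B| = 4 + 1 = 5 (disjoint).
In U(8,14), cl(S) = S if |S| < 8, else cl(S) = E.
Since 5 < 8, cl(A union B) = A union B.
|cl(A union B)| = 5.

5


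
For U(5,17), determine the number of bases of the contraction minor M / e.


Contracting e from U(5,17) gives U(4,16).
Bases of U(4,16) = C(16,4) = 16! / (4! * 12!) = 1820.

1820


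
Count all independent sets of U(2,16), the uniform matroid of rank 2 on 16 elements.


Independent sets of U(2,16) are all subsets of size <= 2.
Count = (16 choose 0) + (16 choose 1) + (16 choose 2)
     = 1 + 16 + 120
     = 137.

137


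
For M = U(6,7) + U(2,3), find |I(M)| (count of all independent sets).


For a direct sum, |I(M1+M2)| = |I(M1)| * |I(M2)|.
|I(U(6,7))| = sum C(7,k) for k=0..6 = 127.
|I(U(2,3))| = sum C(3,k) for k=0..2 = 7.
Total = 127 * 7 = 889.

889


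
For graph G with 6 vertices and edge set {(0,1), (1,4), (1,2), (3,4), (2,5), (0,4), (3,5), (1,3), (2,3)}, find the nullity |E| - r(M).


Cycle rank (nullity) = |E| - r(M) = |E| - (|V| - c).
|E| = 9, |V| = 6, c = 1.
Nullity = 9 - (6 - 1) = 9 - 5 = 4.

4


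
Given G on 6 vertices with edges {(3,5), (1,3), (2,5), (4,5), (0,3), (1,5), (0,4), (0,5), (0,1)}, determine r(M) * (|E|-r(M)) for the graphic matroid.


r(M) = |V| - c = 6 - 1 = 5.
nullity = |E| - r(M) = 9 - 5 = 4.
Product = 5 * 4 = 20.

20


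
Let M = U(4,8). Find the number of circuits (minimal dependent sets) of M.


In U(4,8), circuits are the (5)-element subsets.
Any set of 5 elements is dependent, and removing any one element gives
an independent set of size 4, so it is a minimal dependent set.
Number of circuits = C(8,5) = 56.

56


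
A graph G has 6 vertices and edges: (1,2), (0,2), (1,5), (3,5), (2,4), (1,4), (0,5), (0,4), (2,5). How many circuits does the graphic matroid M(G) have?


A circuit in a graphic matroid = edge set of a simple cycle.
G has 6 vertices and 9 edges.
Enumerating all minimal edge subsets forming cycles...
Total circuits found: 13.

13


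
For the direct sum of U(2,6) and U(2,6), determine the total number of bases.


Bases of a direct sum M1 + M2: |B| = |B(M1)| * |B(M2)|.
|B(U(2,6))| = C(6,2) = 15.
|B(U(2,6))| = C(6,2) = 15.
Total bases = 15 * 15 = 225.

225


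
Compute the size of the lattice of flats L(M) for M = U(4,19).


Flats of U(4,19): every subset of size < 4 is a flat, plus E itself.
Count = (19 choose 0) + (19 choose 1) + (19 choose 2) + (19 choose 3) + 1
     = 1 + 19 + 171 + 969 + 1
     = 1161.

1161


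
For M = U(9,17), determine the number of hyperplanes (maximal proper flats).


Hyperplanes of U(9,17) are flats of rank 8.
In a uniform matroid, these are exactly the (8)-element subsets.
Count = (17 choose 8) = 24310.

24310


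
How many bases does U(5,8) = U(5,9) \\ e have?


Deleting e from U(5,9) gives U(5,8) since n > r.
Bases of U(5,8) = C(8,5) = 8! / (5! * 3!) = 56.

56


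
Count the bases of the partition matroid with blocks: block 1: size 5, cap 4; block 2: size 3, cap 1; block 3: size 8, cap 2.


A basis picks exactly ci elements from block i.
Number of bases = product of C(|Si|, ci).
= C(5,4) * C(3,1) * C(8,2)
= 5 * 3 * 28
= 420.

420


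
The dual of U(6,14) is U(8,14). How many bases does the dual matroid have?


The dual of U(r,n) is U(n-r, n) = U(8,14).
Bases of U(8,14) are all (8)-element subsets.
|B(M*)| = (14 choose 8) = 3003.

3003


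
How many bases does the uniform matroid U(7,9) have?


Bases of U(7,9) are all 7-element subsets of the 9-element ground set.
Number of bases = C(9,7).
C(9,7) = 9! / (7! * 2!) = 36.

36


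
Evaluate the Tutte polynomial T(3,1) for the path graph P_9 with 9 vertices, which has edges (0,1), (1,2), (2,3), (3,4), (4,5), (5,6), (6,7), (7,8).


A path on 9 vertices is a tree with 8 edges.
T(x,y) = x^(8) for any tree.
T(3,1) = 3^8 = 6561.

6561


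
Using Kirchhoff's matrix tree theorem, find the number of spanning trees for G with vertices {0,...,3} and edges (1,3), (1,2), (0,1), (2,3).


By Kirchhoff's matrix tree theorem, the number of spanning trees equals
the determinant of any cofactor of the Laplacian matrix L.
G has 4 vertices and 4 edges.
Computing the (3 x 3) cofactor determinant gives 3.

3


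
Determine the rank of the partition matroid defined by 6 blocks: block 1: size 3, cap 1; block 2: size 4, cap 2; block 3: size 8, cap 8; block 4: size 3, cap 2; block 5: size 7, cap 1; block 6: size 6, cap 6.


Rank of a partition matroid = sum of min(|Si|, ci) for each block.
= min(3,1) + min(4,2) + min(8,8) + min(3,2) + min(7,1) + min(6,6)
= 1 + 2 + 8 + 2 + 1 + 6
= 20.

20


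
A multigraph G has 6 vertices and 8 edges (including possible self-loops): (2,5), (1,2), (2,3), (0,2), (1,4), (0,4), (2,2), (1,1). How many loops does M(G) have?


In a graphic matroid, a loop is a self-loop edge (u,u) with rank 0.
Examining all 8 edges for self-loops...
Self-loops found: (2,2), (1,1)
Number of loops = 2.

2


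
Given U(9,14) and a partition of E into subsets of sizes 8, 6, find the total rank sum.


r(Ai) = min(|Ai|, 9) for each part.
Sum = min(8,9) + min(6,9)
    = 8 + 6
    = 14.

14


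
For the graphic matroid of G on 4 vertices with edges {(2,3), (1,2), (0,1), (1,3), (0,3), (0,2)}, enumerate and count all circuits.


A circuit in a graphic matroid = edge set of a simple cycle.
G has 4 vertices and 6 edges.
Enumerating all minimal edge subsets forming cycles...
Total circuits found: 7.

7


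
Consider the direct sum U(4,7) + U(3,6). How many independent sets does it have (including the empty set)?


For a direct sum, |I(M1+M2)| = |I(M1)| * |I(M2)|.
|I(U(4,7))| = sum C(7,k) for k=0..4 = 99.
|I(U(3,6))| = sum C(6,k) for k=0..3 = 42.
Total = 99 * 42 = 4158.

4158


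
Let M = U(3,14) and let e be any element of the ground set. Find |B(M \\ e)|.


Deleting e from U(3,14) gives U(3,13) since n > r.
Bases of U(3,13) = C(13,3) = (13 * 12 * 11) / (1 * 2 * 3) = 286.

286


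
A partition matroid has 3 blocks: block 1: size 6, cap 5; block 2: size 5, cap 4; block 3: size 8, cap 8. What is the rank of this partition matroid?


Rank of a partition matroid = sum of min(|Si|, ci) for each block.
= min(6,5) + min(5,4) + min(8,8)
= 5 + 4 + 8
= 17.

17


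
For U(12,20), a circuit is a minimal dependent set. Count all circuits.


In U(12,20), circuits are the (13)-element subsets.
Any set of 13 elements is dependent, and removing any one element gives
an independent set of size 12, so it is a minimal dependent set.
Number of circuits = C(20,13) = 77520.

77520


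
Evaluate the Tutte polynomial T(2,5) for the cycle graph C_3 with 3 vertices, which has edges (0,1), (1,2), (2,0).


T(C_3; x,y) = x + x^2 + ... + x^(2) + y.
T(2,5) = 2^1 + 2^2 + 5
= 2 + 4 + 5
= 11.

11


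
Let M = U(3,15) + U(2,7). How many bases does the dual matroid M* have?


(M1+M2)* = M1* + M2*.
M1* = U(12,15), bases: C(15,12) = 455.
M2* = U(5,7), bases: C(7,5) = 21.
|B(M*)| = 455 * 21 = 9555.

9555


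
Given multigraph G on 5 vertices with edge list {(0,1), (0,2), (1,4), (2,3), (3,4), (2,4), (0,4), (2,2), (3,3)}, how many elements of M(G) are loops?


In a graphic matroid, a loop is a self-loop edge (u,u) with rank 0.
Examining all 9 edges for self-loops...
Self-loops found: (2,2), (3,3)
Number of loops = 2.

2


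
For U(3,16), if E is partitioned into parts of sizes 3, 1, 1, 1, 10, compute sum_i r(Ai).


r(Ai) = min(|Ai|, 3) for each part.
Sum = min(3,3) + min(1,3) + min(1,3) + min(1,3) + min(10,3)
    = 3 + 1 + 1 + 1 + 3
    = 9.

9


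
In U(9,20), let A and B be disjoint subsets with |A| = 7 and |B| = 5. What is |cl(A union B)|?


|A union B| = 7 + 5 = 12 (disjoint).
In U(9,20), cl(S) = S if |S| < 9, else cl(S) = E.
Since 12 >= 9, cl(A union B) = E.
|cl(A union B)| = 20.

20


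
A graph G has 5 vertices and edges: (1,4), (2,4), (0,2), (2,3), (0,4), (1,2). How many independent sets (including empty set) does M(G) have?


An independent set in a graphic matroid is an acyclic edge subset.
G has 5 vertices and 6 edges.
Enumerate all 2^6 = 64 subsets, checking for acyclicity.
Total independent sets = 48.

48


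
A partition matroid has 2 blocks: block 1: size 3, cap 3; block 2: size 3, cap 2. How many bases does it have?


A basis picks exactly ci elements from block i.
Number of bases = product of C(|Si|, ci).
= C(3,3) * C(3,2)
= 1 * 3
= 3.

3


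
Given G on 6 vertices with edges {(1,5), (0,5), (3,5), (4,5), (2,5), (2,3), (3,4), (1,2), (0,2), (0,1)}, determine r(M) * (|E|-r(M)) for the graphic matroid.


r(M) = |V| - c = 6 - 1 = 5.
nullity = |E| - r(M) = 10 - 5 = 5.
Product = 5 * 5 = 25.

25


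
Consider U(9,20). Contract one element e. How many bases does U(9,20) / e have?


Contracting e from U(9,20) gives U(8,19).
Bases of U(8,19) = C(19,8) = 19! / (8! * 11!) = 75582.

75582


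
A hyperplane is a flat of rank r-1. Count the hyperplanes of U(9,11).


Hyperplanes of U(9,11) are flats of rank 8.
In a uniform matroid, these are exactly the (8)-element subsets.
Count = (11 choose 8) = 165.

165


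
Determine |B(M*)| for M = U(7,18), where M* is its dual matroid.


The dual of U(r,n) is U(n-r, n) = U(11,18).
Bases of U(11,18) are all (11)-element subsets.
|B(M*)| = (18 choose 11) = 31824.

31824


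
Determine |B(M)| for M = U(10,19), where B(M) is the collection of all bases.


Bases of U(10,19) are all 10-element subsets of the 19-element ground set.
Number of bases = C(19,10).
C(19,10) = 92378.

92378


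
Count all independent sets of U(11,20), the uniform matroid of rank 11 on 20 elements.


Independent sets of U(11,20) are all subsets of size <= 11.
Count = C(20,0) + C(20,1) + C(20,2) + C(20,3) + C(20,4) + C(20,5) + C(20,6) + C(20,7) + C(20,8) + C(20,9) + C(20,10) + C(20,11)
     = 1 + 20 + 190 + 1140 + 4845 + 15504 + 38760 + 77520 + 125970 + 167960 + 184756 + 167960
     = 784626.

784626


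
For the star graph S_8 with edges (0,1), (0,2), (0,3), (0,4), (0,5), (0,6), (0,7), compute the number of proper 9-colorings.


P(tree, k) = k * (k-1)^(7) for any tree on 8 vertices.
P(9) = 9 * 8^7 = 9 * 2097152 = 18874368.

18874368


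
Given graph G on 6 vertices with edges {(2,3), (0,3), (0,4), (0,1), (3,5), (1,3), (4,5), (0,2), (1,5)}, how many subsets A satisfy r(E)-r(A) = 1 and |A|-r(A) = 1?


R(x,y) = sum over A in 2^E of x^(r(E)-r(A)) * y^(|A|-r(A)).
G has 6 vertices, 9 edges. r(E) = 5.
Enumerate all 2^9 = 512 subsets.
Count subsets with r(E)-r(A)=1 and |A|-r(A)=1: 63.

63


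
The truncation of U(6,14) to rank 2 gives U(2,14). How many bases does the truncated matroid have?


Truncating U(6,14) to rank 2 gives U(2,14).
Bases of U(2,14) are all 2-element subsets of 14 elements.
Number of bases = C(14,2) = 14! / (2! * 12!) = 91.

91


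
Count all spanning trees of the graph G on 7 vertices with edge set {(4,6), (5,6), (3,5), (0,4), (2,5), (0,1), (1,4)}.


By Kirchhoff's matrix tree theorem, the number of spanning trees equals
the determinant of any cofactor of the Laplacian matrix L.
G has 7 vertices and 7 edges.
Computing the (6 x 6) cofactor determinant gives 3.

3


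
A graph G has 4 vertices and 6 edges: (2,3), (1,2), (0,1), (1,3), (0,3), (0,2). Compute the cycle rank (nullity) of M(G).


Cycle rank (nullity) = |E| - r(M) = |E| - (|V| - c).
|E| = 6, |V| = 4, c = 1.
Nullity = 6 - (4 - 1) = 6 - 3 = 3.

3


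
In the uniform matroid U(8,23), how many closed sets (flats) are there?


Flats of U(8,23): every subset of size < 8 is a flat, plus E itself.
Count = C(23,0) + C(23,1) + C(23,2) + C(23,3) + C(23,4) + C(23,5) + C(23,6) + C(23,7) + 1
     = 1 + 23 + 253 + 1771 + 8855 + 33649 + 100947 + 245157 + 1
     = 390657.

390657


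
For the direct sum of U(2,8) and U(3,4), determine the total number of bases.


Bases of a direct sum M1 + M2: |B| = |B(M1)| * |B(M2)|.
|B(U(2,8))| = C(8,2) = 28.
|B(U(3,4))| = C(4,3) = 4.
Total bases = 28 * 4 = 112.

112


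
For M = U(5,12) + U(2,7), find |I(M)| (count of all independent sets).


For a direct sum, |I(M1+M2)| = |I(M1)| * |I(M2)|.
|I(U(5,12))| = sum C(12,k) for k=0..5 = 1586.
|I(U(2,7))| = sum C(7,k) for k=0..2 = 29.
Total = 1586 * 29 = 45994.

45994


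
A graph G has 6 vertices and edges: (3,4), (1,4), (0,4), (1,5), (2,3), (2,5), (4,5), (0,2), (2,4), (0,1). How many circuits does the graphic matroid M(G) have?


A circuit in a graphic matroid = edge set of a simple cycle.
G has 6 vertices and 10 edges.
Enumerating all minimal edge subsets forming cycles...
Total circuits found: 20.

20


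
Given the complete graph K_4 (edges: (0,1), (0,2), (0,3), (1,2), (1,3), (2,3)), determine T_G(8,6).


T(K_4; x,y) = x^3 + 3x^2 + 4xy + 2x + y^3 + 3y^2 + 2y.
Substituting x=8, y=6:
= 512 + 192 + 192 + 16 + 216 + 108 + 12
= 1248.

1248


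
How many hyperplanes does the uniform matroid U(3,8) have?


Hyperplanes of U(3,8) are flats of rank 2.
In a uniform matroid, these are exactly the (2)-element subsets.
Count = (8 choose 2) = 28.

28


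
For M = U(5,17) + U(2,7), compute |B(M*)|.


(M1+M2)* = M1* + M2*.
M1* = U(12,17), bases: C(17,12) = 6188.
M2* = U(5,7), bases: C(7,5) = 21.
|B(M*)| = 6188 * 21 = 129948.

129948


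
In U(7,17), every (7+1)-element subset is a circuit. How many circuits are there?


In U(7,17), circuits are the (8)-element subsets.
Any set of 8 elements is dependent, and removing any one element gives
an independent set of size 7, so it is a minimal dependent set.
Number of circuits = C(17,8) = 24310.

24310


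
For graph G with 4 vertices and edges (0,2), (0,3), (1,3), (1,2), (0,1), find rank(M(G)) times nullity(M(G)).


r(M) = |V| - c = 4 - 1 = 3.
nullity = |E| - r(M) = 5 - 3 = 2.
Product = 3 * 2 = 6.

6


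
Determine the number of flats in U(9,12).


Flats of U(9,12): every subset of size < 9 is a flat, plus E itself.
Count = C(12,0) + C(12,1) + C(12,2) + C(12,3) + C(12,4) + C(12,5) + C(12,6) + C(12,7) + C(12,8) + 1
     = 1 + 12 + 66 + 220 + 495 + 792 + 924 + 792 + 495 + 1
     = 3798.

3798


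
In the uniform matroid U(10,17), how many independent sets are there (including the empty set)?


Independent sets of U(10,17) are all subsets of size <= 10.
Count = (17 choose 0) + (17 choose 1) + (17 choose 2) + (17 choose 3) + (17 choose 4) + (17 choose 5) + (17 choose 6) + (17 choose 7) + (17 choose 8) + (17 choose 9) + (17 choose 10)
     = 1 + 17 + 136 + 680 + 2380 + 6188 + 12376 + 19448 + 24310 + 24310 + 19448
     = 109294.

109294


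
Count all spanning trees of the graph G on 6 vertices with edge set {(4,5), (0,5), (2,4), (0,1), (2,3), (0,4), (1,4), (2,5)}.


By Kirchhoff's matrix tree theorem, the number of spanning trees equals
the determinant of any cofactor of the Laplacian matrix L.
G has 6 vertices and 8 edges.
Computing the (5 x 5) cofactor determinant gives 21.

21


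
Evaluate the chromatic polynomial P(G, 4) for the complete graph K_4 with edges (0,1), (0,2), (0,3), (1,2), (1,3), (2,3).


P(K_4, k) = k(k-1)(k-2)...(k-3).
P(4) = (4) * (3) * (2) * (1) = 24.

24


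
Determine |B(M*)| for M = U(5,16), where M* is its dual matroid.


The dual of U(r,n) is U(n-r, n) = U(11,16).
Bases of U(11,16) are all (11)-element subsets.
|B(M*)| = (16 choose 11) = 4368.

4368


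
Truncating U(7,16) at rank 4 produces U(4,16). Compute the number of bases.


Truncating U(7,16) to rank 4 gives U(4,16).
Bases of U(4,16) are all 4-element subsets of 16 elements.
Number of bases = (16 choose 4) = 1820.

1820


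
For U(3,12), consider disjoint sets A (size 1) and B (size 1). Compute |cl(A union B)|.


|A union B| = 1 + 1 = 2 (disjoint).
In U(3,12), cl(S) = S if |S| < 3, else cl(S) = E.
Since 2 < 3, cl(A union B) = A union B.
|cl(A union B)| = 2.

2


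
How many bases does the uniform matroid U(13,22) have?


Bases of U(13,22) are all 13-element subsets of the 22-element ground set.
Number of bases = C(22,13).
C(22,13) = 22! / (13! * 9!) = 497420.

497420


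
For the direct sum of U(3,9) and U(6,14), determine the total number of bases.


Bases of a direct sum M1 + M2: |B| = |B(M1)| * |B(M2)|.
|B(U(3,9))| = C(9,3) = 84.
|B(U(6,14))| = C(14,6) = 3003.
Total bases = 84 * 3003 = 252252.

252252


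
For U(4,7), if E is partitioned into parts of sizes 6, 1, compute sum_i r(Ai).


r(Ai) = min(|Ai|, 4) for each part.
Sum = min(6,4) + min(1,4)
    = 4 + 1
    = 5.

5


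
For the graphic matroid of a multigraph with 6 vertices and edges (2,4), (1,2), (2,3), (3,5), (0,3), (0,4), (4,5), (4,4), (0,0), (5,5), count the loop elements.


In a graphic matroid, a loop is a self-loop edge (u,u) with rank 0.
Examining all 10 edges for self-loops...
Self-loops found: (4,4), (0,0), (5,5)
Number of loops = 3.

3


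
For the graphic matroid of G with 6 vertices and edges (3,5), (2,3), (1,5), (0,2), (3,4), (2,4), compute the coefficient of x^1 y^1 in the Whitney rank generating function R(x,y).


R(x,y) = sum over A in 2^E of x^(r(E)-r(A)) * y^(|A|-r(A)).
G has 6 vertices, 6 edges. r(E) = 5.
Enumerate all 2^6 = 64 subsets.
Count subsets with r(E)-r(A)=1 and |A|-r(A)=1: 3.

3


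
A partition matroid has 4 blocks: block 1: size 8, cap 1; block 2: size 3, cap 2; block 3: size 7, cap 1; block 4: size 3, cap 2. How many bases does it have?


A basis picks exactly ci elements from block i.
Number of bases = product of C(|Si|, ci).
= C(8,1) * C(3,2) * C(7,1) * C(3,2)
= 8 * 3 * 7 * 3
= 504.

504


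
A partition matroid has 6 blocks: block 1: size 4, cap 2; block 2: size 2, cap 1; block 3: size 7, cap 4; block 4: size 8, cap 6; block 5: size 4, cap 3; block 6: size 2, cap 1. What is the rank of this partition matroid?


Rank of a partition matroid = sum of min(|Si|, ci) for each block.
= min(4,2) + min(2,1) + min(7,4) + min(8,6) + min(4,3) + min(2,1)
= 2 + 1 + 4 + 6 + 3 + 1
= 17.

17


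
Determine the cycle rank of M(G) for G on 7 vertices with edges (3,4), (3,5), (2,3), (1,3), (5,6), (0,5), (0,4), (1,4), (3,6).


Cycle rank (nullity) = |E| - r(M) = |E| - (|V| - c).
|E| = 9, |V| = 7, c = 1.
Nullity = 9 - (7 - 1) = 9 - 6 = 3.

3


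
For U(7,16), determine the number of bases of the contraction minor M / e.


Contracting e from U(7,16) gives U(6,15).
Bases of U(6,15) = C(15,6) = 15! / (6! * 9!) = 5005.

5005


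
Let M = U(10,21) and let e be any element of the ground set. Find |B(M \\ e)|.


Deleting e from U(10,21) gives U(10,20) since n > r.
Bases of U(10,20) = C(20,10) = 184756.

184756


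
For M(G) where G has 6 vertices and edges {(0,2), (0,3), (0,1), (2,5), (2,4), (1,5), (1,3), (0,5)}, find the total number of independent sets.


An independent set in a graphic matroid is an acyclic edge subset.
G has 6 vertices and 8 edges.
Enumerate all 2^8 = 256 subsets, checking for acyclicity.
Total independent sets = 164.

164


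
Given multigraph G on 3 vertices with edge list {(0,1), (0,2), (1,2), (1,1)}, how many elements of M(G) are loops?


In a graphic matroid, a loop is a self-loop edge (u,u) with rank 0.
Examining all 4 edges for self-loops...
Self-loops found: (1,1)
Number of loops = 1.

1


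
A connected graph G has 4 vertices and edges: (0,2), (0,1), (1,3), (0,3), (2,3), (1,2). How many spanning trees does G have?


By Kirchhoff's matrix tree theorem, the number of spanning trees equals
the determinant of any cofactor of the Laplacian matrix L.
G has 4 vertices and 6 edges.
Computing the (3 x 3) cofactor determinant gives 16.

16


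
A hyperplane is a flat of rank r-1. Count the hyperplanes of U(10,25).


Hyperplanes of U(10,25) are flats of rank 9.
In a uniform matroid, these are exactly the (9)-element subsets.
Count = (25 choose 9) = 2042975.

2042975


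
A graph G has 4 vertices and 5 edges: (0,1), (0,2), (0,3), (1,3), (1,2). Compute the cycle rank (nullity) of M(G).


Cycle rank (nullity) = |E| - r(M) = |E| - (|V| - c).
|E| = 5, |V| = 4, c = 1.
Nullity = 5 - (4 - 1) = 5 - 3 = 2.

2


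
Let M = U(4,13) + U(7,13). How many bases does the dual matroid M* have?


(M1+M2)* = M1* + M2*.
M1* = U(9,13), bases: C(13,9) = 715.
M2* = U(6,13), bases: C(13,6) = 1716.
|B(M*)| = 715 * 1716 = 1226940.

1226940


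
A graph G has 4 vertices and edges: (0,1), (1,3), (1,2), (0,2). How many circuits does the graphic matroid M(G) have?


A circuit in a graphic matroid = edge set of a simple cycle.
G has 4 vertices and 4 edges.
Enumerating all minimal edge subsets forming cycles...
Total circuits found: 1.

1


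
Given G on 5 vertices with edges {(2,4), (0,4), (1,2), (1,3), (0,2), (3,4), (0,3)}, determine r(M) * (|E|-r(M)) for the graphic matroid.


r(M) = |V| - c = 5 - 1 = 4.
nullity = |E| - r(M) = 7 - 4 = 3.
Product = 4 * 3 = 12.

12


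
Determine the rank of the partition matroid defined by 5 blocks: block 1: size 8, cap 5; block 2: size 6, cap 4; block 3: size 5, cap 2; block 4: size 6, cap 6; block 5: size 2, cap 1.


Rank of a partition matroid = sum of min(|Si|, ci) for each block.
= min(8,5) + min(6,4) + min(5,2) + min(6,6) + min(2,1)
= 5 + 4 + 2 + 6 + 1
= 18.

18


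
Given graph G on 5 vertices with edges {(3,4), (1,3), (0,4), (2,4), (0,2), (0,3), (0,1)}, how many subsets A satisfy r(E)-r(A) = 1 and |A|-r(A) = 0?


R(x,y) = sum over A in 2^E of x^(r(E)-r(A)) * y^(|A|-r(A)).
G has 5 vertices, 7 edges. r(E) = 4.
Enumerate all 2^7 = 128 subsets.
Count subsets with r(E)-r(A)=1 and |A|-r(A)=0: 32.

32


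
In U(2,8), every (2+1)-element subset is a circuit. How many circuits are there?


In U(2,8), circuits are the (3)-element subsets.
Any set of 3 elements is dependent, and removing any one element gives
an independent set of size 2, so it is a minimal dependent set.
Number of circuits = (8 choose 3) = 56.

56


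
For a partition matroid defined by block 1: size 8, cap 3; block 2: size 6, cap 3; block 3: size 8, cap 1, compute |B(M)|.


A basis picks exactly ci elements from block i.
Number of bases = product of C(|Si|, ci).
= C(8,3) * C(6,3) * C(8,1)
= 56 * 20 * 8
= 8960.

8960


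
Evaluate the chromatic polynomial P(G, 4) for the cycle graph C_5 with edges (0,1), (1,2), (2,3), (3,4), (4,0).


P(C_5, k) = (k-1)^5 + (-1)^5*(k-1).
P(4) = (3)^5 - 3
= 243 - 3 = 240.

240


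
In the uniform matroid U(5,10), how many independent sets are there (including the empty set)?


Independent sets of U(5,10) are all subsets of size <= 5.
Count = C(10,0) + C(10,1) + C(10,2) + C(10,3) + C(10,4) + C(10,5)
     = 1 + 10 + 45 + 120 + 210 + 252
     = 638.

638


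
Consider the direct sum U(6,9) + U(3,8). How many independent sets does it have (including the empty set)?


For a direct sum, |I(M1+M2)| = |I(M1)| * |I(M2)|.
|I(U(6,9))| = sum C(9,k) for k=0..6 = 466.
|I(U(3,8))| = sum C(8,k) for k=0..3 = 93.
Total = 466 * 93 = 43338.

43338


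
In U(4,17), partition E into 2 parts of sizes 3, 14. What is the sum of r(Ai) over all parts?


r(Ai) = min(|Ai|, 4) for each part.
Sum = min(3,4) + min(14,4)
    = 3 + 4
    = 7.

7


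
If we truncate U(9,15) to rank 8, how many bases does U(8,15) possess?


Truncating U(9,15) to rank 8 gives U(8,15).
Bases of U(8,15) are all 8-element subsets of 15 elements.
Number of bases = C(15,8) = 15! / (8! * 7!) = 6435.

6435


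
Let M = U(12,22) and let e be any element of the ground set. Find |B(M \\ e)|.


Deleting e from U(12,22) gives U(12,21) since n > r.
Bases of U(12,21) = (21 choose 12) = 293930.

293930


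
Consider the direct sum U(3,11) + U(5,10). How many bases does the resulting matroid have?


Bases of a direct sum M1 + M2: |B| = |B(M1)| * |B(M2)|.
|B(U(3,11))| = C(11,3) = 165.
|B(U(5,10))| = C(10,5) = 252.
Total bases = 165 * 252 = 41580.

41580


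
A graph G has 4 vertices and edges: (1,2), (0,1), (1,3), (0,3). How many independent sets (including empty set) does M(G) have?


An independent set in a graphic matroid is an acyclic edge subset.
G has 4 vertices and 4 edges.
Enumerate all 2^4 = 16 subsets, checking for acyclicity.
Total independent sets = 14.

14


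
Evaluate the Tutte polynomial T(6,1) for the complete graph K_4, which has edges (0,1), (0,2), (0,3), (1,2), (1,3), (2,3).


T(K_4; x,y) = x^3 + 3x^2 + 4xy + 2x + y^3 + 3y^2 + 2y.
Substituting x=6, y=1:
= 216 + 108 + 24 + 12 + 1 + 3 + 2
= 366.

366


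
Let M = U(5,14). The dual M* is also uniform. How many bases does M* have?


The dual of U(r,n) is U(n-r, n) = U(9,14).
Bases of U(9,14) are all (9)-element subsets.
|B(M*)| = C(14,9) = 2002.

2002


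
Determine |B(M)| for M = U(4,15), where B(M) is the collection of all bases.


Bases of U(4,15) are all 4-element subsets of the 15-element ground set.
Number of bases = C(15,4).
C(15,4) = (15 * 14 * 13 * 12) / (1 * 2 * 3 * 4) = 1365.

1365


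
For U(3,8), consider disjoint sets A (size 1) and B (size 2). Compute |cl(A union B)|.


|A union B| = 1 + 2 = 3 (disjoint).
In U(3,8), cl(S) = S if |S| < 3, else cl(S) = E.
Since 3 >= 3, cl(A union B) = E.
|cl(A union B)| = 8.

8


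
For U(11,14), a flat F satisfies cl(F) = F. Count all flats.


Flats of U(11,14): every subset of size < 11 is a flat, plus E itself.
Count = (14 choose 0) + (14 choose 1) + (14 choose 2) + (14 choose 3) + (14 choose 4) + (14 choose 5) + (14 choose 6) + (14 choose 7) + (14 choose 8) + (14 choose 9) + (14 choose 10) + 1
     = 1 + 14 + 91 + 364 + 1001 + 2002 + 3003 + 3432 + 3003 + 2002 + 1001 + 1
     = 15915.

15915


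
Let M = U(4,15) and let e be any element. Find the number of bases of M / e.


Contracting e from U(4,15) gives U(3,14).
Bases of U(3,14) = C(14,3) = (14 * 13 * 12) / (1 * 2 * 3) = 364.

364


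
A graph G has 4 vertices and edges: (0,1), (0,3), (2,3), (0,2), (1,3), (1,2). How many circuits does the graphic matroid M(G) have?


A circuit in a graphic matroid = edge set of a simple cycle.
G has 4 vertices and 6 edges.
Enumerating all minimal edge subsets forming cycles...
Total circuits found: 7.

7


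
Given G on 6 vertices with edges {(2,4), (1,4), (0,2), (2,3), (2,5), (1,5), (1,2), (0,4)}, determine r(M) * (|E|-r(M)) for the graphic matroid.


r(M) = |V| - c = 6 - 1 = 5.
nullity = |E| - r(M) = 8 - 5 = 3.
Product = 5 * 3 = 15.

15


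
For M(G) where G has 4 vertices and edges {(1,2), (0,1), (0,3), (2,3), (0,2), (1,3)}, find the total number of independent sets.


An independent set in a graphic matroid is an acyclic edge subset.
G has 4 vertices and 6 edges.
Enumerate all 2^6 = 64 subsets, checking for acyclicity.
Total independent sets = 38.

38


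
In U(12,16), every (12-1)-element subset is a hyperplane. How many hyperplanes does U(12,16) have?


Hyperplanes of U(12,16) are flats of rank 11.
In a uniform matroid, these are exactly the (11)-element subsets.
Count = (16 choose 11) = 4368.

4368


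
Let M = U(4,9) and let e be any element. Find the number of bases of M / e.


Contracting e from U(4,9) gives U(3,8).
Bases of U(3,8) = C(8,3) = 8! / (3! * 5!) = 56.

56


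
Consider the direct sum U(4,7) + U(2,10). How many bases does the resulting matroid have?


Bases of a direct sum M1 + M2: |B| = |B(M1)| * |B(M2)|.
|B(U(4,7))| = C(7,4) = 35.
|B(U(2,10))| = C(10,2) = 45.
Total bases = 35 * 45 = 1575.

1575


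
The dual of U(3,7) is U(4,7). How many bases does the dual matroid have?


The dual of U(r,n) is U(n-r, n) = U(4,7).
Bases of U(4,7) are all (4)-element subsets.
|B(M*)| = C(7,4) = 7! / (4! * 3!) = 35.

35


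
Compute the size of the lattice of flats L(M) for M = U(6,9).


Flats of U(6,9): every subset of size < 6 is a flat, plus E itself.
Count = (9 choose 0) + (9 choose 1) + (9 choose 2) + (9 choose 3) + (9 choose 4) + (9 choose 5) + 1
     = 1 + 9 + 36 + 84 + 126 + 126 + 1
     = 383.

383


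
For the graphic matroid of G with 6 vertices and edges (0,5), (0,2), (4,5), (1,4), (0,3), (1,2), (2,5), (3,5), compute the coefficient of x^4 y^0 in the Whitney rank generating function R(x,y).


R(x,y) = sum over A in 2^E of x^(r(E)-r(A)) * y^(|A|-r(A)).
G has 6 vertices, 8 edges. r(E) = 5.
Enumerate all 2^8 = 256 subsets.
Count subsets with r(E)-r(A)=4 and |A|-r(A)=0: 8.

8


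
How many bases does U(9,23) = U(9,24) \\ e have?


Deleting e from U(9,24) gives U(9,23) since n > r.
Bases of U(9,23) = C(23,9) = 23! / (9! * 14!) = 817190.

817190


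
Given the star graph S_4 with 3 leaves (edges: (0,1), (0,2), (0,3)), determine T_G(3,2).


A star on 4 vertices is a tree with 3 edges.
T(x,y) = x^(3) for any tree.
T(3,2) = 3^3 = 27.

27


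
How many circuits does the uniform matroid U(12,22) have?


In U(12,22), circuits are the (13)-element subsets.
Any set of 13 elements is dependent, and removing any one element gives
an independent set of size 12, so it is a minimal dependent set.
Number of circuits = C(22,13) = 497420.

497420


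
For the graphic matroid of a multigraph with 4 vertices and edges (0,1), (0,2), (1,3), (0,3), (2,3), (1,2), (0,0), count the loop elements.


In a graphic matroid, a loop is a self-loop edge (u,u) with rank 0.
Examining all 7 edges for self-loops...
Self-loops found: (0,0)
Number of loops = 1.

1
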